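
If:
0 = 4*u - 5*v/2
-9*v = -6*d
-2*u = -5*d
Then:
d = 0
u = 0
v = 0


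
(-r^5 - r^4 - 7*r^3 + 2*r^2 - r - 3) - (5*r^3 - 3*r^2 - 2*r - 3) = -r^5 - r^4 - 12*r^3 + 5*r^2 + r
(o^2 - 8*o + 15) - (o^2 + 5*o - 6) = 21 - 13*o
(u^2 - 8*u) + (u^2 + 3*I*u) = 2*u^2 - 8*u + 3*I*u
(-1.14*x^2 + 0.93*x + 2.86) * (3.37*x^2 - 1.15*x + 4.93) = -3.8418*x^4 + 4.4451*x^3 + 2.9485*x^2 + 1.2959*x + 14.0998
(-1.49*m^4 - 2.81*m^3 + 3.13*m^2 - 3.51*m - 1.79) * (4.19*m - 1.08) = -6.2431*m^5 - 10.1647*m^4 + 16.1495*m^3 - 18.0873*m^2 - 3.7093*m + 1.9332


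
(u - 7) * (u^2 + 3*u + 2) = u^3 - 4*u^2 - 19*u - 14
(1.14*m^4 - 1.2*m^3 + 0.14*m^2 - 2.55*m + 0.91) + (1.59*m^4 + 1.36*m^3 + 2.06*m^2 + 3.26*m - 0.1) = 2.73*m^4 + 0.16*m^3 + 2.2*m^2 + 0.71*m + 0.81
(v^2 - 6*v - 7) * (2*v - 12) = 2*v^3 - 24*v^2 + 58*v + 84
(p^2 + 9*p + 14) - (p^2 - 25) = 9*p + 39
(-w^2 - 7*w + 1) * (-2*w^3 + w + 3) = 2*w^5 + 14*w^4 - 3*w^3 - 10*w^2 - 20*w + 3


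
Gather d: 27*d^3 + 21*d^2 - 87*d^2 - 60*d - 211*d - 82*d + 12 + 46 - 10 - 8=27*d^3 - 66*d^2 - 353*d + 40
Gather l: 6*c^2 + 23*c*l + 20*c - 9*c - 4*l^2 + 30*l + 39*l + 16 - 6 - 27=6*c^2 + 11*c - 4*l^2 + l*(23*c + 69) - 17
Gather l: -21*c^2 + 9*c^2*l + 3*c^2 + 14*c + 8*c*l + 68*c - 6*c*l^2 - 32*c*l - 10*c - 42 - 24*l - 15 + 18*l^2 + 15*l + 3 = -18*c^2 + 72*c + l^2*(18 - 6*c) + l*(9*c^2 - 24*c - 9) - 54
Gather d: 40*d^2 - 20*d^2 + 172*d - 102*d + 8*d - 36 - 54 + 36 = 20*d^2 + 78*d - 54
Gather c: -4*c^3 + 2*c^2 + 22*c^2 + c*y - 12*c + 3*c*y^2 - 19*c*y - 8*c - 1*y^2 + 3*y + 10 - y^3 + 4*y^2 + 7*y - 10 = -4*c^3 + 24*c^2 + c*(3*y^2 - 18*y - 20) - y^3 + 3*y^2 + 10*y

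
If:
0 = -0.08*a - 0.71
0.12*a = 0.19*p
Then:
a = -8.88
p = -5.61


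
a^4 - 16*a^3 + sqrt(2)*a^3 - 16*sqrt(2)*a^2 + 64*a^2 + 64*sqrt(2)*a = a*(a - 8)^2*(a + sqrt(2))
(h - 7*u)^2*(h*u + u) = h^3*u - 14*h^2*u^2 + h^2*u + 49*h*u^3 - 14*h*u^2 + 49*u^3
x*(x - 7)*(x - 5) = x^3 - 12*x^2 + 35*x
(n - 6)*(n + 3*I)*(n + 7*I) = n^3 - 6*n^2 + 10*I*n^2 - 21*n - 60*I*n + 126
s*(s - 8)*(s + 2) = s^3 - 6*s^2 - 16*s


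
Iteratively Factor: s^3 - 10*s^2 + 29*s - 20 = (s - 5)*(s^2 - 5*s + 4) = (s - 5)*(s - 1)*(s - 4)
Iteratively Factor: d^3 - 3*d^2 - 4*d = (d - 4)*(d^2 + d) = d*(d - 4)*(d + 1)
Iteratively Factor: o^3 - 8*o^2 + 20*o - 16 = (o - 2)*(o^2 - 6*o + 8) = (o - 4)*(o - 2)*(o - 2)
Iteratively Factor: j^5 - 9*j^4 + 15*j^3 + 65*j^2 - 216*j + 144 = (j - 4)*(j^4 - 5*j^3 - 5*j^2 + 45*j - 36) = (j - 4)*(j - 3)*(j^3 - 2*j^2 - 11*j + 12) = (j - 4)*(j - 3)*(j - 1)*(j^2 - j - 12) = (j - 4)^2*(j - 3)*(j - 1)*(j + 3)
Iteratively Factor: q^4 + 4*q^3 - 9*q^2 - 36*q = (q - 3)*(q^3 + 7*q^2 + 12*q) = q*(q - 3)*(q^2 + 7*q + 12) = q*(q - 3)*(q + 4)*(q + 3)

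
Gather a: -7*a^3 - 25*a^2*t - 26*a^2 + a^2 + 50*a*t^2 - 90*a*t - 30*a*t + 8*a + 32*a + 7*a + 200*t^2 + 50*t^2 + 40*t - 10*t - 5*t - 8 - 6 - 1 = -7*a^3 + a^2*(-25*t - 25) + a*(50*t^2 - 120*t + 47) + 250*t^2 + 25*t - 15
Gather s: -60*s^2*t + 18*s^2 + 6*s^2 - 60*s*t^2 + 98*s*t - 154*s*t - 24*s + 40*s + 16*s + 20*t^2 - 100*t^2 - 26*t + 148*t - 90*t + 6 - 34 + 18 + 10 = s^2*(24 - 60*t) + s*(-60*t^2 - 56*t + 32) - 80*t^2 + 32*t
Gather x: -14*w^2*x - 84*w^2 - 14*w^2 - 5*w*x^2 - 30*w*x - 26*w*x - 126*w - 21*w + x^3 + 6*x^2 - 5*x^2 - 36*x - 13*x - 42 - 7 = -98*w^2 - 147*w + x^3 + x^2*(1 - 5*w) + x*(-14*w^2 - 56*w - 49) - 49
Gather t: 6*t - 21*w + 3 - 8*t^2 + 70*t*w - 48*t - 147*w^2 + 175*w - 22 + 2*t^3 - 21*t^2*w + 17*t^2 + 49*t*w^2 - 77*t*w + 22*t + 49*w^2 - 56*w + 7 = 2*t^3 + t^2*(9 - 21*w) + t*(49*w^2 - 7*w - 20) - 98*w^2 + 98*w - 12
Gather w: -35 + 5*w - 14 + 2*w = 7*w - 49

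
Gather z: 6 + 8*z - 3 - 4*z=4*z + 3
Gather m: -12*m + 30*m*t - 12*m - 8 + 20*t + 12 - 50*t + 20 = m*(30*t - 24) - 30*t + 24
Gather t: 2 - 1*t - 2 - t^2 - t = -t^2 - 2*t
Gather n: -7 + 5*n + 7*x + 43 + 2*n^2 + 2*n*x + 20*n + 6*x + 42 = 2*n^2 + n*(2*x + 25) + 13*x + 78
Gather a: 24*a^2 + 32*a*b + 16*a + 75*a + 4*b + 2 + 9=24*a^2 + a*(32*b + 91) + 4*b + 11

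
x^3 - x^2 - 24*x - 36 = (x - 6)*(x + 2)*(x + 3)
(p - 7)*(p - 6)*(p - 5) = p^3 - 18*p^2 + 107*p - 210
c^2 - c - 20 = (c - 5)*(c + 4)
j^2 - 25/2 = (j - 5*sqrt(2)/2)*(j + 5*sqrt(2)/2)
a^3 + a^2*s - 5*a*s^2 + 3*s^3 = (a - s)^2*(a + 3*s)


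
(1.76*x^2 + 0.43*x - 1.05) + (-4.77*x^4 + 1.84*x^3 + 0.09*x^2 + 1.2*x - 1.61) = -4.77*x^4 + 1.84*x^3 + 1.85*x^2 + 1.63*x - 2.66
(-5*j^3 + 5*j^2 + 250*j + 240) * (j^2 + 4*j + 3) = -5*j^5 - 15*j^4 + 255*j^3 + 1255*j^2 + 1710*j + 720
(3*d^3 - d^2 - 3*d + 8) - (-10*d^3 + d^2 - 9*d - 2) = 13*d^3 - 2*d^2 + 6*d + 10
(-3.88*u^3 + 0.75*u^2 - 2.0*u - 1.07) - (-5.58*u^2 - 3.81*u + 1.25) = -3.88*u^3 + 6.33*u^2 + 1.81*u - 2.32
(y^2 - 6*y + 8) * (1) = y^2 - 6*y + 8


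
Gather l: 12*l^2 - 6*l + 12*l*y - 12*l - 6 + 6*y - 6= 12*l^2 + l*(12*y - 18) + 6*y - 12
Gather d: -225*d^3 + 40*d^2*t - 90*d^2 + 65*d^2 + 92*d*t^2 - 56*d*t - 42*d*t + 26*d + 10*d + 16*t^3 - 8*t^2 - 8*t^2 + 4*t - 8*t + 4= -225*d^3 + d^2*(40*t - 25) + d*(92*t^2 - 98*t + 36) + 16*t^3 - 16*t^2 - 4*t + 4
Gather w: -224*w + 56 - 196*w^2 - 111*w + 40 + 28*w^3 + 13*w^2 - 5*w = 28*w^3 - 183*w^2 - 340*w + 96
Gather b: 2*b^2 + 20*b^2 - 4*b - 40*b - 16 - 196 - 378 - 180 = 22*b^2 - 44*b - 770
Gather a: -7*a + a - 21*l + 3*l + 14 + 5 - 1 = -6*a - 18*l + 18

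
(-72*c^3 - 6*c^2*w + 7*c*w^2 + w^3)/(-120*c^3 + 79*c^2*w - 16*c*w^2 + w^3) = (24*c^2 + 10*c*w + w^2)/(40*c^2 - 13*c*w + w^2)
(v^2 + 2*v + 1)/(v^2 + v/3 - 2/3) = 3*(v + 1)/(3*v - 2)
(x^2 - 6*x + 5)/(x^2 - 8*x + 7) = (x - 5)/(x - 7)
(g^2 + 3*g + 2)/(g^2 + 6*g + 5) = (g + 2)/(g + 5)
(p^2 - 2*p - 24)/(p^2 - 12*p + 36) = (p + 4)/(p - 6)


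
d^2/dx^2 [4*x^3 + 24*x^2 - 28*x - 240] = 24*x + 48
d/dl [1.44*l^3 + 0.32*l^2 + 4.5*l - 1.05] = 4.32*l^2 + 0.64*l + 4.5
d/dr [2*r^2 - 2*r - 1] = 4*r - 2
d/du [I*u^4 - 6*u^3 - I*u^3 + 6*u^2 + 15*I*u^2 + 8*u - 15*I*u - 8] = 4*I*u^3 + u^2*(-18 - 3*I) + u*(12 + 30*I) + 8 - 15*I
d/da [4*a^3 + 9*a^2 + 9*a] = 12*a^2 + 18*a + 9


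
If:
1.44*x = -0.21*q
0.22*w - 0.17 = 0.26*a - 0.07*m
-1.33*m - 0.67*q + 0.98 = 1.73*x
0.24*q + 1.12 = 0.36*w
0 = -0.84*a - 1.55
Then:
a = -1.85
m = 3.37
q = -8.39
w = -2.48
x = 1.22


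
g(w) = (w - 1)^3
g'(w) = 3*(w - 1)^2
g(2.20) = 1.73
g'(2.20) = 4.32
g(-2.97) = -62.57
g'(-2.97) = 47.28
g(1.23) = 0.01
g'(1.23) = 0.16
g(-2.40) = -39.30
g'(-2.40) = 34.68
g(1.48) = 0.11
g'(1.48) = 0.69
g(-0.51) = -3.44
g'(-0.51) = 6.84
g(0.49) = -0.13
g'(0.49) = 0.78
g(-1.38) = -13.48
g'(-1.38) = 16.99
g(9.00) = 512.00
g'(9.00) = 192.00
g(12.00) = 1331.00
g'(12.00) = 363.00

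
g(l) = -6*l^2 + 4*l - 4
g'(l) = 4 - 12*l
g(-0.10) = -4.46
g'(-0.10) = 5.20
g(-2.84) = -63.75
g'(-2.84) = 38.08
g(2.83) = -40.73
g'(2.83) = -29.96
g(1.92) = -18.44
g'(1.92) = -19.04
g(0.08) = -3.72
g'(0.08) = 3.04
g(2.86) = -41.64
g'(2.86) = -30.32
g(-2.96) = -68.41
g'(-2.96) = 39.52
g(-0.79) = -10.90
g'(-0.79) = 13.48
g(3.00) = -46.00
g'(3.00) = -32.00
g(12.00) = -820.00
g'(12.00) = -140.00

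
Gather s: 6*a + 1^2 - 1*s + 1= 6*a - s + 2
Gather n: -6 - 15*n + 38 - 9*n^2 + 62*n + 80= -9*n^2 + 47*n + 112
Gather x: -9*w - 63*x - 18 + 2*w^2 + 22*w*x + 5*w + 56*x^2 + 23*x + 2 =2*w^2 - 4*w + 56*x^2 + x*(22*w - 40) - 16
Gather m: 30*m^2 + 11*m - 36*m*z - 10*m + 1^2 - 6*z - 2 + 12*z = 30*m^2 + m*(1 - 36*z) + 6*z - 1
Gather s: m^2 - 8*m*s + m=m^2 - 8*m*s + m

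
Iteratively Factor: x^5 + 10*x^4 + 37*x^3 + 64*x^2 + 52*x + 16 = (x + 2)*(x^4 + 8*x^3 + 21*x^2 + 22*x + 8) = (x + 1)*(x + 2)*(x^3 + 7*x^2 + 14*x + 8) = (x + 1)*(x + 2)*(x + 4)*(x^2 + 3*x + 2) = (x + 1)^2*(x + 2)*(x + 4)*(x + 2)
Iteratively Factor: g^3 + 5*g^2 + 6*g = (g + 2)*(g^2 + 3*g) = (g + 2)*(g + 3)*(g)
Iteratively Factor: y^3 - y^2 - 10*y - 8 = (y + 2)*(y^2 - 3*y - 4) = (y + 1)*(y + 2)*(y - 4)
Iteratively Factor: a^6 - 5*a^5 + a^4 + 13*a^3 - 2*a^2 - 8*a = (a + 1)*(a^5 - 6*a^4 + 7*a^3 + 6*a^2 - 8*a) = a*(a + 1)*(a^4 - 6*a^3 + 7*a^2 + 6*a - 8) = a*(a - 1)*(a + 1)*(a^3 - 5*a^2 + 2*a + 8) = a*(a - 2)*(a - 1)*(a + 1)*(a^2 - 3*a - 4) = a*(a - 4)*(a - 2)*(a - 1)*(a + 1)*(a + 1)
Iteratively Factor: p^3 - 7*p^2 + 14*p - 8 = (p - 2)*(p^2 - 5*p + 4) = (p - 2)*(p - 1)*(p - 4)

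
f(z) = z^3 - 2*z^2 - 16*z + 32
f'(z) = 3*z^2 - 4*z - 16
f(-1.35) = 47.49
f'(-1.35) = -5.13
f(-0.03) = 32.48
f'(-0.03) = -15.88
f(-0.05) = 32.79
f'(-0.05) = -15.79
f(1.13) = 12.81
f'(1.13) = -16.69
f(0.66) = 20.86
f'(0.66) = -17.33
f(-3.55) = 18.86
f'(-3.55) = 36.01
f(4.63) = 14.30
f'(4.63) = 29.79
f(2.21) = -2.33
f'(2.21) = -10.19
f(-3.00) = 35.00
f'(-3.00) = 23.00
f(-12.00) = -1792.00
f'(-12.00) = 464.00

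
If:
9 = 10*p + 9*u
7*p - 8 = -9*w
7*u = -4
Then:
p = 99/70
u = -4/7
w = -19/90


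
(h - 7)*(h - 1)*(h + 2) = h^3 - 6*h^2 - 9*h + 14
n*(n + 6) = n^2 + 6*n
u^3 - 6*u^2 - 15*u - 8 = (u - 8)*(u + 1)^2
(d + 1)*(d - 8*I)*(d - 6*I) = d^3 + d^2 - 14*I*d^2 - 48*d - 14*I*d - 48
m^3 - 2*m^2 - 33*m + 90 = (m - 5)*(m - 3)*(m + 6)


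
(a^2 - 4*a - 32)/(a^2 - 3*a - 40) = (a + 4)/(a + 5)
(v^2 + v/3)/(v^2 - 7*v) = (v + 1/3)/(v - 7)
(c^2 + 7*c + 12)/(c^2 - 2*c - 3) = (c^2 + 7*c + 12)/(c^2 - 2*c - 3)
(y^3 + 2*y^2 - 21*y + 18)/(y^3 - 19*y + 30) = (y^2 + 5*y - 6)/(y^2 + 3*y - 10)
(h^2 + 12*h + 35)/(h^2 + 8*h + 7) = (h + 5)/(h + 1)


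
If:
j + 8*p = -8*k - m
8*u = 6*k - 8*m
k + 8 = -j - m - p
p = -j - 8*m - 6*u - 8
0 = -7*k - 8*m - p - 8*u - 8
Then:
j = -248/21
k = -16/21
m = 8/3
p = 40/21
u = -68/21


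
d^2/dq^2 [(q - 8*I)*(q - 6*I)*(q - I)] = 6*q - 30*I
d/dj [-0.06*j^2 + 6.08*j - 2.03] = 6.08 - 0.12*j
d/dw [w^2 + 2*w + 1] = 2*w + 2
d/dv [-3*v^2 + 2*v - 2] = 2 - 6*v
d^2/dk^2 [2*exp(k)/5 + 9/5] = 2*exp(k)/5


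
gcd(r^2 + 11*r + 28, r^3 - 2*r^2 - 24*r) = r + 4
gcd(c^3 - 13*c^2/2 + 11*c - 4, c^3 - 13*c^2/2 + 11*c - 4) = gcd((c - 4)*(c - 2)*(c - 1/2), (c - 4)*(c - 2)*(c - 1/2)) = c^3 - 13*c^2/2 + 11*c - 4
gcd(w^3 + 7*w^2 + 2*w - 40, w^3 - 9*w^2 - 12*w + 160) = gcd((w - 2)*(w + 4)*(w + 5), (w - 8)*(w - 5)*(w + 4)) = w + 4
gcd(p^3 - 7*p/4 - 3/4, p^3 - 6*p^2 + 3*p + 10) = p + 1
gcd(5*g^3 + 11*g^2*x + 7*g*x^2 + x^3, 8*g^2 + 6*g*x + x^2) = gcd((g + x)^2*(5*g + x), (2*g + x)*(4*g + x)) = 1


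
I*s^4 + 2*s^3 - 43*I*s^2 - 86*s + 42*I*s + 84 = (s - 6)*(s + 7)*(s - 2*I)*(I*s - I)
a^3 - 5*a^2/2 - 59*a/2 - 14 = (a - 7)*(a + 1/2)*(a + 4)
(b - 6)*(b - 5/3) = b^2 - 23*b/3 + 10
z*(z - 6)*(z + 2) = z^3 - 4*z^2 - 12*z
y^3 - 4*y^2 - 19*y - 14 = (y - 7)*(y + 1)*(y + 2)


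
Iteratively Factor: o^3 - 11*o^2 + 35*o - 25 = (o - 5)*(o^2 - 6*o + 5) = (o - 5)*(o - 1)*(o - 5)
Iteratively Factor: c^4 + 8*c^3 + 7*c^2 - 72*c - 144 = (c + 3)*(c^3 + 5*c^2 - 8*c - 48) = (c - 3)*(c + 3)*(c^2 + 8*c + 16) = (c - 3)*(c + 3)*(c + 4)*(c + 4)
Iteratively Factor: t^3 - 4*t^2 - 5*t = (t - 5)*(t^2 + t) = (t - 5)*(t + 1)*(t)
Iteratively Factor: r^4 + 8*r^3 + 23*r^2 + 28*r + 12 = (r + 1)*(r^3 + 7*r^2 + 16*r + 12) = (r + 1)*(r + 2)*(r^2 + 5*r + 6) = (r + 1)*(r + 2)^2*(r + 3)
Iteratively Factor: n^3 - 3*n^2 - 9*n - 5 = (n - 5)*(n^2 + 2*n + 1) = (n - 5)*(n + 1)*(n + 1)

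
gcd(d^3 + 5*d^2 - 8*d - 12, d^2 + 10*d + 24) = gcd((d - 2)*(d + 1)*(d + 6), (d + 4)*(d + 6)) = d + 6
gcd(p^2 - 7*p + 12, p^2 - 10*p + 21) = p - 3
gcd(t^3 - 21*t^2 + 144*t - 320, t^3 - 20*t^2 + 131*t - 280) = t^2 - 13*t + 40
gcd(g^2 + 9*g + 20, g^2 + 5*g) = g + 5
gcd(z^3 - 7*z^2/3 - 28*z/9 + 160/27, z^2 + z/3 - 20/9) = z^2 + z/3 - 20/9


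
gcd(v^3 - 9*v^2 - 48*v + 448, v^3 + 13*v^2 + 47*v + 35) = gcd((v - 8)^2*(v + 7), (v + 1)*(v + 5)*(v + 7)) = v + 7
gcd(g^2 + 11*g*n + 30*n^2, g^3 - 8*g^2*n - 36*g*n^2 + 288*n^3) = g + 6*n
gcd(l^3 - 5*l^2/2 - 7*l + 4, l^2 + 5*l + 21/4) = 1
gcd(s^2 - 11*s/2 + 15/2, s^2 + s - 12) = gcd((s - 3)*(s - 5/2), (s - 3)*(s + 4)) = s - 3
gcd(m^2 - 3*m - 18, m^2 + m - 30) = 1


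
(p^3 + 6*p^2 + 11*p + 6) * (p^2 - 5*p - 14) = p^5 + p^4 - 33*p^3 - 133*p^2 - 184*p - 84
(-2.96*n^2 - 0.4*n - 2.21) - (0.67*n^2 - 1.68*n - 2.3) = -3.63*n^2 + 1.28*n + 0.0899999999999999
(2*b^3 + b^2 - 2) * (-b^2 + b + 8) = -2*b^5 + b^4 + 17*b^3 + 10*b^2 - 2*b - 16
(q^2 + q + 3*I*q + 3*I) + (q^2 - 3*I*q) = 2*q^2 + q + 3*I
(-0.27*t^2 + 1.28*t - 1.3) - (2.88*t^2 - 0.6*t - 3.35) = -3.15*t^2 + 1.88*t + 2.05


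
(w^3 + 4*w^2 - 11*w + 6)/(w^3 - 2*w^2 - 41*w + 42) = (w - 1)/(w - 7)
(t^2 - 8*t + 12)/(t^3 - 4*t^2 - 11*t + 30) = (t - 6)/(t^2 - 2*t - 15)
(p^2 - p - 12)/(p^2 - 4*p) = (p + 3)/p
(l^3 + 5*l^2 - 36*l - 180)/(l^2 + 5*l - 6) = (l^2 - l - 30)/(l - 1)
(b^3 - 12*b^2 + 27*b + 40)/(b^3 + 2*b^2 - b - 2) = (b^2 - 13*b + 40)/(b^2 + b - 2)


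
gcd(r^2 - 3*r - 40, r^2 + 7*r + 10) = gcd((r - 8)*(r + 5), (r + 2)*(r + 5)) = r + 5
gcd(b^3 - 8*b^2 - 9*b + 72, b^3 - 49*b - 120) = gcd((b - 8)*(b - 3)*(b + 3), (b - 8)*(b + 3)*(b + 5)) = b^2 - 5*b - 24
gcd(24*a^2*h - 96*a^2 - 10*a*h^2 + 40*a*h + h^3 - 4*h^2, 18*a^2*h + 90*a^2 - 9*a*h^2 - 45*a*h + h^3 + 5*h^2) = 6*a - h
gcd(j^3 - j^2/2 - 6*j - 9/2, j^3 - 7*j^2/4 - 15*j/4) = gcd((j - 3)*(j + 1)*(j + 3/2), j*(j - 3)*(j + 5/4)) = j - 3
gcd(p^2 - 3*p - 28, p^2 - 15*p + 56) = p - 7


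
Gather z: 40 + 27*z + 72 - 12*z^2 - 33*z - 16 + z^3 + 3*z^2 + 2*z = z^3 - 9*z^2 - 4*z + 96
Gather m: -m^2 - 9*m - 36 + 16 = -m^2 - 9*m - 20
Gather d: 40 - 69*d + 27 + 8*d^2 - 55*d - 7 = 8*d^2 - 124*d + 60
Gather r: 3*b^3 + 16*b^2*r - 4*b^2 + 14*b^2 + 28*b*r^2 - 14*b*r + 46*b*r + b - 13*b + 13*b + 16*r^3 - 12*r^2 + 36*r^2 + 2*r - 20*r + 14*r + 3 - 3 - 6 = 3*b^3 + 10*b^2 + b + 16*r^3 + r^2*(28*b + 24) + r*(16*b^2 + 32*b - 4) - 6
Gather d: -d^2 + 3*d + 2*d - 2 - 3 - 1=-d^2 + 5*d - 6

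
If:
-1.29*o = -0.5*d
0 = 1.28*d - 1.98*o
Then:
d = 0.00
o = 0.00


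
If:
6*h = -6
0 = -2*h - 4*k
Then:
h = -1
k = 1/2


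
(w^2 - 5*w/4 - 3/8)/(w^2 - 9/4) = (4*w + 1)/(2*(2*w + 3))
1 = 1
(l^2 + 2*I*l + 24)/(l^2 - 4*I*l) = (l + 6*I)/l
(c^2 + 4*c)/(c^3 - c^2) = (c + 4)/(c*(c - 1))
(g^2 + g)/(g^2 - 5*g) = (g + 1)/(g - 5)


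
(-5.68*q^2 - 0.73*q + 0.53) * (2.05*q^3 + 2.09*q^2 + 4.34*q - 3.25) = -11.644*q^5 - 13.3677*q^4 - 25.0904*q^3 + 16.3995*q^2 + 4.6727*q - 1.7225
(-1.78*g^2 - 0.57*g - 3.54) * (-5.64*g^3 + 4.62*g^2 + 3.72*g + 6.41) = 10.0392*g^5 - 5.0088*g^4 + 10.7106*g^3 - 29.885*g^2 - 16.8225*g - 22.6914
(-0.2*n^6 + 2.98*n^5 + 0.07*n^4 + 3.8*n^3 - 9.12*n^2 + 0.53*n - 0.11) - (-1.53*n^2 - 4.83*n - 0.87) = -0.2*n^6 + 2.98*n^5 + 0.07*n^4 + 3.8*n^3 - 7.59*n^2 + 5.36*n + 0.76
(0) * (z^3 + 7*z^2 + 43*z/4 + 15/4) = 0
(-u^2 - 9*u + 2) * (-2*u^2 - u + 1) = 2*u^4 + 19*u^3 + 4*u^2 - 11*u + 2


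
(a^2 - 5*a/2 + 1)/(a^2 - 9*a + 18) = (a^2 - 5*a/2 + 1)/(a^2 - 9*a + 18)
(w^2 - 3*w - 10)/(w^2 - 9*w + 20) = (w + 2)/(w - 4)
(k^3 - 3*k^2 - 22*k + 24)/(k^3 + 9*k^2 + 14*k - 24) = (k - 6)/(k + 6)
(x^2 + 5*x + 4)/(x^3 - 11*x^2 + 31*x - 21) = (x^2 + 5*x + 4)/(x^3 - 11*x^2 + 31*x - 21)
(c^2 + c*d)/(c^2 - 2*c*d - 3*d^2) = c/(c - 3*d)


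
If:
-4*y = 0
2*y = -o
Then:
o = 0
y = 0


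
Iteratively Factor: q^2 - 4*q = (q - 4)*(q)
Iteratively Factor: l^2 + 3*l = (l + 3)*(l)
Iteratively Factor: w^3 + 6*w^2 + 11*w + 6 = (w + 3)*(w^2 + 3*w + 2) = (w + 1)*(w + 3)*(w + 2)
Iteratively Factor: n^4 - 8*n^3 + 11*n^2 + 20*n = (n + 1)*(n^3 - 9*n^2 + 20*n) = (n - 5)*(n + 1)*(n^2 - 4*n) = n*(n - 5)*(n + 1)*(n - 4)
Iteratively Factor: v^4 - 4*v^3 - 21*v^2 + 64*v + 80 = (v + 4)*(v^3 - 8*v^2 + 11*v + 20) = (v - 5)*(v + 4)*(v^2 - 3*v - 4) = (v - 5)*(v - 4)*(v + 4)*(v + 1)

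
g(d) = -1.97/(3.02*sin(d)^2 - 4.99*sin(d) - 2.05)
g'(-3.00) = 6.89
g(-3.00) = 1.53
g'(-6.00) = -0.61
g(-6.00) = 0.61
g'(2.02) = -0.02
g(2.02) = 0.48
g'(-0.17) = -9.32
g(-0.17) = 1.76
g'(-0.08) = -4.04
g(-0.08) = 1.21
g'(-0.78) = -1.48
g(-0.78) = -0.67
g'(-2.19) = 0.70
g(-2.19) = -0.49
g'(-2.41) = 1.91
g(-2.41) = -0.75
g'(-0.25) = -31.12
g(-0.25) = 3.12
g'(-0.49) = -14.55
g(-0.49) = -2.04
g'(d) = -1.97*(-6.04*sin(d)*cos(d) + 4.99*cos(d))/(3.02*sin(d)^2 - 4.99*sin(d) - 2.05)^2 = (11.8988*sin(d) - 9.8303)*cos(d)/(-3.02*sin(d)^2 + 4.99*sin(d) + 2.05)^2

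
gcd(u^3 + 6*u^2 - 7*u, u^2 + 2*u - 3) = u - 1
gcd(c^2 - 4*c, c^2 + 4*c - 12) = 1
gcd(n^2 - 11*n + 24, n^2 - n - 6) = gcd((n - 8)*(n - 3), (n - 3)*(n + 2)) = n - 3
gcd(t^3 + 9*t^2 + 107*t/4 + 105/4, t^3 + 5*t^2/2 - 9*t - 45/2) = t^2 + 11*t/2 + 15/2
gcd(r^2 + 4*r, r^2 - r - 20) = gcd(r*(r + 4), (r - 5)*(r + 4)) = r + 4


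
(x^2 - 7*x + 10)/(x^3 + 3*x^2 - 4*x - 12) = (x - 5)/(x^2 + 5*x + 6)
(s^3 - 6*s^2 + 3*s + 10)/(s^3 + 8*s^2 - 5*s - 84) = (s^3 - 6*s^2 + 3*s + 10)/(s^3 + 8*s^2 - 5*s - 84)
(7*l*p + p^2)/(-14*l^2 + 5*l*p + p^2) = p/(-2*l + p)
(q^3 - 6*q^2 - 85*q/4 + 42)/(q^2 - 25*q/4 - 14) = (4*q^2 + 8*q - 21)/(4*q + 7)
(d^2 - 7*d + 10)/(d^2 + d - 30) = (d - 2)/(d + 6)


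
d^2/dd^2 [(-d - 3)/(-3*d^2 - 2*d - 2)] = 2*(4*(d + 3)*(3*d + 1)^2 - (9*d + 11)*(3*d^2 + 2*d + 2))/(3*d^2 + 2*d + 2)^3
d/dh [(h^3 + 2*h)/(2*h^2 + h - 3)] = (-h*(4*h + 1)*(h^2 + 2) + (3*h^2 + 2)*(2*h^2 + h - 3))/(2*h^2 + h - 3)^2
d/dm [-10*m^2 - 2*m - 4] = -20*m - 2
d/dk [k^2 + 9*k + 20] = 2*k + 9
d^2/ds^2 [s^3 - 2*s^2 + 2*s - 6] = 6*s - 4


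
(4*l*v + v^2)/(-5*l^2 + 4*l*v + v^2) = v*(4*l + v)/(-5*l^2 + 4*l*v + v^2)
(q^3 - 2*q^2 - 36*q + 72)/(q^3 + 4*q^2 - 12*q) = (q - 6)/q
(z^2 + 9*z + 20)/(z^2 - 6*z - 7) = (z^2 + 9*z + 20)/(z^2 - 6*z - 7)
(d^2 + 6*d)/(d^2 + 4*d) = (d + 6)/(d + 4)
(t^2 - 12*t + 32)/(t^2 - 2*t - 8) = (t - 8)/(t + 2)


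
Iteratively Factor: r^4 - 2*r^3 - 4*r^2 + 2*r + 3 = (r - 1)*(r^3 - r^2 - 5*r - 3) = (r - 1)*(r + 1)*(r^2 - 2*r - 3) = (r - 3)*(r - 1)*(r + 1)*(r + 1)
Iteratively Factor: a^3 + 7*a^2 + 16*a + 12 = (a + 2)*(a^2 + 5*a + 6) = (a + 2)^2*(a + 3)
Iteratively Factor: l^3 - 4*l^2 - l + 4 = (l - 1)*(l^2 - 3*l - 4) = (l - 1)*(l + 1)*(l - 4)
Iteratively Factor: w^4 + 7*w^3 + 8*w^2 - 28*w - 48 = (w + 3)*(w^3 + 4*w^2 - 4*w - 16) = (w + 2)*(w + 3)*(w^2 + 2*w - 8) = (w + 2)*(w + 3)*(w + 4)*(w - 2)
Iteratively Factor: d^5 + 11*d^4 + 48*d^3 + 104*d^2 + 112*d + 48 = (d + 2)*(d^4 + 9*d^3 + 30*d^2 + 44*d + 24) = (d + 2)^2*(d^3 + 7*d^2 + 16*d + 12) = (d + 2)^3*(d^2 + 5*d + 6) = (d + 2)^3*(d + 3)*(d + 2)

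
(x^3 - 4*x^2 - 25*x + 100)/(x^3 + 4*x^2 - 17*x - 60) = (x - 5)/(x + 3)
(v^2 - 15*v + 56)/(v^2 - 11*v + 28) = (v - 8)/(v - 4)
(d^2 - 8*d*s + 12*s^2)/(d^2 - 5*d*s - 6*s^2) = (d - 2*s)/(d + s)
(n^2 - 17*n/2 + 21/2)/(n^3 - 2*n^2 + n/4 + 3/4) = 2*(n - 7)/(2*n^2 - n - 1)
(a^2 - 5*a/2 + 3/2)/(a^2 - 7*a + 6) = (a - 3/2)/(a - 6)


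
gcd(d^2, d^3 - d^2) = d^2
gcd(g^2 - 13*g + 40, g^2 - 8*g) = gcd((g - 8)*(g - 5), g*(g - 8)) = g - 8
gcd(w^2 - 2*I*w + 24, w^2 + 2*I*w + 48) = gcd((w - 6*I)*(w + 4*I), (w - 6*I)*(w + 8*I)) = w - 6*I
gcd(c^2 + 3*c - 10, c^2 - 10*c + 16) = c - 2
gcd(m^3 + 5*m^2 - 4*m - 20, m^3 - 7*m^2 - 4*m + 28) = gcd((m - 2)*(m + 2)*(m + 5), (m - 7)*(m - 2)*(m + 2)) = m^2 - 4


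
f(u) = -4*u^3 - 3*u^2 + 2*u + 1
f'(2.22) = -70.46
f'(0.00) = 2.00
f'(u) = -12*u^2 - 6*u + 2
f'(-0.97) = -3.47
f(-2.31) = 29.68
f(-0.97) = -0.11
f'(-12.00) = -1654.00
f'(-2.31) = -48.17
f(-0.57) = -0.37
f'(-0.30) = 2.72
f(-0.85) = -0.41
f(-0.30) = 0.24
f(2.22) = -53.11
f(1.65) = -21.84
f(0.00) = 1.00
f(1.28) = -9.74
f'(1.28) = -25.34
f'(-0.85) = -1.57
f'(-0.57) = 1.52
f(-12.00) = 6457.00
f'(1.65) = -40.57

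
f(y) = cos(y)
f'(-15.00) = 0.65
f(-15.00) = -0.76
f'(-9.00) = 0.41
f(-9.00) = -0.91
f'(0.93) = -0.80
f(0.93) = 0.60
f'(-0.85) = 0.75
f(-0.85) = 0.66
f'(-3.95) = -0.72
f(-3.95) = -0.69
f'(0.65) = -0.61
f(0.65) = 0.80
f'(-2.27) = 0.77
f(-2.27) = -0.64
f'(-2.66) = 0.46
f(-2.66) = -0.89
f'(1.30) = -0.96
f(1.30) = 0.27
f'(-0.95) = 0.81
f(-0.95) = 0.58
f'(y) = -sin(y)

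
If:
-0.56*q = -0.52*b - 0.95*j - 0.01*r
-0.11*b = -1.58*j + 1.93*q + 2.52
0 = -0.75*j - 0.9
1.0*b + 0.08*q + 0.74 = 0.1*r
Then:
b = -0.30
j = -1.20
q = -2.27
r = 2.56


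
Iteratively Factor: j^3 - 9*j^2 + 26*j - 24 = (j - 4)*(j^2 - 5*j + 6) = (j - 4)*(j - 3)*(j - 2)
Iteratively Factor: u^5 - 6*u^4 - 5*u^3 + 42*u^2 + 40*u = (u)*(u^4 - 6*u^3 - 5*u^2 + 42*u + 40) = u*(u - 4)*(u^3 - 2*u^2 - 13*u - 10) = u*(u - 4)*(u + 1)*(u^2 - 3*u - 10) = u*(u - 4)*(u + 1)*(u + 2)*(u - 5)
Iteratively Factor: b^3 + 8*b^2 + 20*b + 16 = (b + 4)*(b^2 + 4*b + 4) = (b + 2)*(b + 4)*(b + 2)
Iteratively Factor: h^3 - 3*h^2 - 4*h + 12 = (h - 2)*(h^2 - h - 6) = (h - 2)*(h + 2)*(h - 3)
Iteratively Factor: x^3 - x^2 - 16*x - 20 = (x + 2)*(x^2 - 3*x - 10) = (x + 2)^2*(x - 5)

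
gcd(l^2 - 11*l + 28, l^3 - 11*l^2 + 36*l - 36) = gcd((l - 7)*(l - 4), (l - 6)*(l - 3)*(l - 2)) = 1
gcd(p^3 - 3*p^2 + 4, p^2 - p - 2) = p^2 - p - 2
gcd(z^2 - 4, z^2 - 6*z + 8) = z - 2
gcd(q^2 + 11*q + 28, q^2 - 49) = q + 7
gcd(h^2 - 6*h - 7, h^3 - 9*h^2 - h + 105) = h - 7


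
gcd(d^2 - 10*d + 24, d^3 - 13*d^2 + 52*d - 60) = d - 6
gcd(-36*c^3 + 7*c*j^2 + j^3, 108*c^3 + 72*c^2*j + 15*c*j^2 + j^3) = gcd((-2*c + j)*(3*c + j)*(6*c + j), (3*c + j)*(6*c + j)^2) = 18*c^2 + 9*c*j + j^2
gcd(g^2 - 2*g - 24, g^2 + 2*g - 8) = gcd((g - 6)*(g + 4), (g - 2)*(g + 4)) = g + 4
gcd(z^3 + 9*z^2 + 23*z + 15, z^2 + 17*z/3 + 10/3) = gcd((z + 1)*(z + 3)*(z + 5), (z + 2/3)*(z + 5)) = z + 5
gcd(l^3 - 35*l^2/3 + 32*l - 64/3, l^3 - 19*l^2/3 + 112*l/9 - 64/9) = l^2 - 11*l/3 + 8/3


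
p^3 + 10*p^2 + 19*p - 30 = (p - 1)*(p + 5)*(p + 6)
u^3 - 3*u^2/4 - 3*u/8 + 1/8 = (u - 1)*(u - 1/4)*(u + 1/2)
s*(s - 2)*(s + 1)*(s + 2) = s^4 + s^3 - 4*s^2 - 4*s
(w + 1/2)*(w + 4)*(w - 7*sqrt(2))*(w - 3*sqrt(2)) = w^4 - 10*sqrt(2)*w^3 + 9*w^3/2 - 45*sqrt(2)*w^2 + 44*w^2 - 20*sqrt(2)*w + 189*w + 84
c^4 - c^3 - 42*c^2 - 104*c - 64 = (c - 8)*(c + 1)*(c + 2)*(c + 4)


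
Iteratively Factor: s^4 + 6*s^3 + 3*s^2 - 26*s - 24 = (s + 4)*(s^3 + 2*s^2 - 5*s - 6) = (s - 2)*(s + 4)*(s^2 + 4*s + 3) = (s - 2)*(s + 1)*(s + 4)*(s + 3)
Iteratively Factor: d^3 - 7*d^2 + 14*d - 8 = (d - 2)*(d^2 - 5*d + 4) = (d - 4)*(d - 2)*(d - 1)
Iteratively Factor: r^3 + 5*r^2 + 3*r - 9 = (r + 3)*(r^2 + 2*r - 3) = (r - 1)*(r + 3)*(r + 3)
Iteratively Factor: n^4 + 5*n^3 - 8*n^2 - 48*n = (n - 3)*(n^3 + 8*n^2 + 16*n) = (n - 3)*(n + 4)*(n^2 + 4*n) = n*(n - 3)*(n + 4)*(n + 4)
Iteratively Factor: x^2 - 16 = (x - 4)*(x + 4)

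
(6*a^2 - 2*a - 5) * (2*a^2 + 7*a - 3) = 12*a^4 + 38*a^3 - 42*a^2 - 29*a + 15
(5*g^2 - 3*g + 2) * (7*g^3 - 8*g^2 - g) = 35*g^5 - 61*g^4 + 33*g^3 - 13*g^2 - 2*g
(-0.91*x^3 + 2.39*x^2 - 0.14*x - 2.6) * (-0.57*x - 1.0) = 0.5187*x^4 - 0.4523*x^3 - 2.3102*x^2 + 1.622*x + 2.6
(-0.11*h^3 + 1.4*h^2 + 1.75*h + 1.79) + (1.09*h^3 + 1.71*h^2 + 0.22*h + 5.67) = 0.98*h^3 + 3.11*h^2 + 1.97*h + 7.46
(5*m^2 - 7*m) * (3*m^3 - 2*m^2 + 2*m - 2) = 15*m^5 - 31*m^4 + 24*m^3 - 24*m^2 + 14*m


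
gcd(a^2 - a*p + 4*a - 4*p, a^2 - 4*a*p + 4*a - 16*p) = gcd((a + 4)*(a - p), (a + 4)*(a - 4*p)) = a + 4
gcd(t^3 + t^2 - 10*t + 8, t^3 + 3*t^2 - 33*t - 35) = 1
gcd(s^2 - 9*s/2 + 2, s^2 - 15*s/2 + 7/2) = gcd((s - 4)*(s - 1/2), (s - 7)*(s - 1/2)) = s - 1/2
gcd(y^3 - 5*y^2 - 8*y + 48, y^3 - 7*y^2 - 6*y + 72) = y^2 - y - 12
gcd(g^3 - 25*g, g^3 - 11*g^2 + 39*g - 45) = g - 5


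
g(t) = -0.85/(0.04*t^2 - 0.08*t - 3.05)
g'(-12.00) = -0.07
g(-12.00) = -0.23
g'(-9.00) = -0.82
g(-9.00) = -0.93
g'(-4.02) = -0.08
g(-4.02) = 0.41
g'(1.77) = 0.01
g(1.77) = 0.28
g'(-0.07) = -0.01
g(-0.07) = 0.28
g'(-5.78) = -0.29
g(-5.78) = 0.68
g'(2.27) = 0.01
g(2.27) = 0.28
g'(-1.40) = -0.02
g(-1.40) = 0.30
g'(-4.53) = -0.11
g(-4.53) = 0.46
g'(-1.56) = -0.02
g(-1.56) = 0.30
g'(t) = -0.85*(0.08 - 0.08*t)/(0.04*t^2 - 0.08*t - 3.05)^2 = 0.068*(t - 1)/(-0.04*t^2 + 0.08*t + 3.05)^2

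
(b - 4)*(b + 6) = b^2 + 2*b - 24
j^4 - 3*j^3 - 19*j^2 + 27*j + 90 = (j - 5)*(j - 3)*(j + 2)*(j + 3)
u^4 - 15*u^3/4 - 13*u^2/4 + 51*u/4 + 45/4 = (u - 3)^2*(u + 1)*(u + 5/4)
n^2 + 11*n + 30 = (n + 5)*(n + 6)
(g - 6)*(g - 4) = g^2 - 10*g + 24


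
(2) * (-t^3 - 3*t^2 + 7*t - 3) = -2*t^3 - 6*t^2 + 14*t - 6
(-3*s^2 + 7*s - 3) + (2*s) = -3*s^2 + 9*s - 3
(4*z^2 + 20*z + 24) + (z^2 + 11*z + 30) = 5*z^2 + 31*z + 54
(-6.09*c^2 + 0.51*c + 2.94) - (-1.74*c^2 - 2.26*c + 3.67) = -4.35*c^2 + 2.77*c - 0.73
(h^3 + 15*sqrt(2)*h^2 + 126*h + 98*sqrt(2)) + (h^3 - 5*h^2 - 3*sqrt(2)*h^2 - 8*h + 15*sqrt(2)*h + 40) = 2*h^3 - 5*h^2 + 12*sqrt(2)*h^2 + 15*sqrt(2)*h + 118*h + 40 + 98*sqrt(2)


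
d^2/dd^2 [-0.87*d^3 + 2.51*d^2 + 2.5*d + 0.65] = 5.02 - 5.22*d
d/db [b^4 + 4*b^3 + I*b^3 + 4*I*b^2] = b*(4*b^2 + 3*b*(4 + I) + 8*I)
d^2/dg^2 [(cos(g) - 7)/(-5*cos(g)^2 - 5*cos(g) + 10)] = (9*(1 - cos(2*g))^2*cos(g) - 29*(1 - cos(2*g))^2 + 45*cos(g) - 154*cos(2*g) - 3*cos(3*g) - 2*cos(5*g) + 114)/(20*(cos(g) - 1)^3*(cos(g) + 2)^3)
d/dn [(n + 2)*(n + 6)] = 2*n + 8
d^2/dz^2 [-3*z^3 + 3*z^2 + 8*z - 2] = 6 - 18*z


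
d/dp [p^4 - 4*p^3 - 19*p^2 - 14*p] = 4*p^3 - 12*p^2 - 38*p - 14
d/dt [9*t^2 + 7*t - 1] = 18*t + 7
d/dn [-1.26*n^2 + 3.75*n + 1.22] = 3.75 - 2.52*n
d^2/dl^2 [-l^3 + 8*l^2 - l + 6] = 16 - 6*l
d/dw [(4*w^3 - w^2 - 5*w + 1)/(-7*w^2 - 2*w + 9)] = (-28*w^4 - 16*w^3 + 75*w^2 - 4*w - 43)/(49*w^4 + 28*w^3 - 122*w^2 - 36*w + 81)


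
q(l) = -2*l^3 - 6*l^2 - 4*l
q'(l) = -6*l^2 - 12*l - 4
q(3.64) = -190.51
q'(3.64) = -127.18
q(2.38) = -70.47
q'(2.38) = -66.55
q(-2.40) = 2.69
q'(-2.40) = -9.76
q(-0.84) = 0.31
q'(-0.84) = 1.85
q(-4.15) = 56.21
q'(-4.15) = -57.54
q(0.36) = -2.31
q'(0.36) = -9.10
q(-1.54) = -0.77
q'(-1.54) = 0.25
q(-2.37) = 2.40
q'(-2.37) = -9.26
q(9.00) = -1980.00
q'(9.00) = -598.00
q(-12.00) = 2640.00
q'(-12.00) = -724.00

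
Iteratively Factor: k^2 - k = (k)*(k - 1)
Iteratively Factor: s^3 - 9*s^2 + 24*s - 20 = (s - 2)*(s^2 - 7*s + 10) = (s - 5)*(s - 2)*(s - 2)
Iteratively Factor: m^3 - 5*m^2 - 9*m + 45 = (m - 5)*(m^2 - 9) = (m - 5)*(m + 3)*(m - 3)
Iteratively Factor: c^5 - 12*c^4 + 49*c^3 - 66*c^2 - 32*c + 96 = (c - 4)*(c^4 - 8*c^3 + 17*c^2 + 2*c - 24) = (c - 4)*(c + 1)*(c^3 - 9*c^2 + 26*c - 24) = (c - 4)^2*(c + 1)*(c^2 - 5*c + 6) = (c - 4)^2*(c - 2)*(c + 1)*(c - 3)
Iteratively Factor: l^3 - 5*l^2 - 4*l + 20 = (l + 2)*(l^2 - 7*l + 10) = (l - 2)*(l + 2)*(l - 5)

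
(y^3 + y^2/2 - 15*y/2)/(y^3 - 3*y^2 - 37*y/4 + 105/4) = 2*y/(2*y - 7)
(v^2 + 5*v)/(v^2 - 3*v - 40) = v/(v - 8)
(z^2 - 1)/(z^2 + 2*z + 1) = (z - 1)/(z + 1)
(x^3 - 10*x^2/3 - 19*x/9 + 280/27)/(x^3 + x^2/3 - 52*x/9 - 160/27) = (3*x - 7)/(3*x + 4)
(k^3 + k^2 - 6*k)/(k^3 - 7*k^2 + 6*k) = (k^2 + k - 6)/(k^2 - 7*k + 6)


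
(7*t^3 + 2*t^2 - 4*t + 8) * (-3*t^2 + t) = -21*t^5 + t^4 + 14*t^3 - 28*t^2 + 8*t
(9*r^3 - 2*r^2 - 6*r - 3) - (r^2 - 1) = 9*r^3 - 3*r^2 - 6*r - 2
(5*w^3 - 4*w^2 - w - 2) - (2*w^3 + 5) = 3*w^3 - 4*w^2 - w - 7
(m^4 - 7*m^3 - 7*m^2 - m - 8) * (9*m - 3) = 9*m^5 - 66*m^4 - 42*m^3 + 12*m^2 - 69*m + 24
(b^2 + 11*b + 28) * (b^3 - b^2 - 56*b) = b^5 + 10*b^4 - 39*b^3 - 644*b^2 - 1568*b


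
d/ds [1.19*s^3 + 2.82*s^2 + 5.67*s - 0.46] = 3.57*s^2 + 5.64*s + 5.67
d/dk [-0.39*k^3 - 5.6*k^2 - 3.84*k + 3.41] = -1.17*k^2 - 11.2*k - 3.84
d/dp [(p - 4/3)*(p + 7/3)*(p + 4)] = 3*p^2 + 10*p + 8/9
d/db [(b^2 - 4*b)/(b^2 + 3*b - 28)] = 7/(b^2 + 14*b + 49)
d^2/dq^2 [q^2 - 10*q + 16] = 2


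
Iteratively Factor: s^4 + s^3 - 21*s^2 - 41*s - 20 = (s + 4)*(s^3 - 3*s^2 - 9*s - 5) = (s + 1)*(s + 4)*(s^2 - 4*s - 5) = (s + 1)^2*(s + 4)*(s - 5)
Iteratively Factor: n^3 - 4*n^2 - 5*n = (n - 5)*(n^2 + n) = n*(n - 5)*(n + 1)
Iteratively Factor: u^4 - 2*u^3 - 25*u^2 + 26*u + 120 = (u + 2)*(u^3 - 4*u^2 - 17*u + 60) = (u + 2)*(u + 4)*(u^2 - 8*u + 15) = (u - 5)*(u + 2)*(u + 4)*(u - 3)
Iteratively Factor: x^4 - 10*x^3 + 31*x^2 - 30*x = (x - 2)*(x^3 - 8*x^2 + 15*x) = (x - 5)*(x - 2)*(x^2 - 3*x) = x*(x - 5)*(x - 2)*(x - 3)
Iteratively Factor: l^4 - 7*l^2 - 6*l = (l - 3)*(l^3 + 3*l^2 + 2*l) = (l - 3)*(l + 1)*(l^2 + 2*l) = (l - 3)*(l + 1)*(l + 2)*(l)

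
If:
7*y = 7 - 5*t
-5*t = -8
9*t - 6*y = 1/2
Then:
No Solution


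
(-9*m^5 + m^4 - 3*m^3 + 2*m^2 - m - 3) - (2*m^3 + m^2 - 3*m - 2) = -9*m^5 + m^4 - 5*m^3 + m^2 + 2*m - 1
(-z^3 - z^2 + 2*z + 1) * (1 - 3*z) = 3*z^4 + 2*z^3 - 7*z^2 - z + 1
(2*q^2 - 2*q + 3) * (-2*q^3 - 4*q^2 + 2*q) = -4*q^5 - 4*q^4 + 6*q^3 - 16*q^2 + 6*q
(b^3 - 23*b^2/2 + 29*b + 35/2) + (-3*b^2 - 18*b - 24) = b^3 - 29*b^2/2 + 11*b - 13/2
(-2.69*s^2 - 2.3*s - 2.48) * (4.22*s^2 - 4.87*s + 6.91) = -11.3518*s^4 + 3.3943*s^3 - 17.8525*s^2 - 3.8154*s - 17.1368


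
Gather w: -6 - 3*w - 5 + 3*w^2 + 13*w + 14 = 3*w^2 + 10*w + 3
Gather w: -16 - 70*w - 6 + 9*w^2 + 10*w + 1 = 9*w^2 - 60*w - 21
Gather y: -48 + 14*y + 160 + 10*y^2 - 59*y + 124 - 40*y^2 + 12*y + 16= -30*y^2 - 33*y + 252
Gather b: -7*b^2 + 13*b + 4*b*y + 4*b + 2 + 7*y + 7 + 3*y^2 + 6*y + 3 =-7*b^2 + b*(4*y + 17) + 3*y^2 + 13*y + 12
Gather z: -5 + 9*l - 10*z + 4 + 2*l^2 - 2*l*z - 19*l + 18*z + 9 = 2*l^2 - 10*l + z*(8 - 2*l) + 8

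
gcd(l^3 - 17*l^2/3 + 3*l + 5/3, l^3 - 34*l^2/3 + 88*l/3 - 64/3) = 1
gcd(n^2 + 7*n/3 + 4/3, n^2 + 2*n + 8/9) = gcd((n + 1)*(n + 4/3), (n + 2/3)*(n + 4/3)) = n + 4/3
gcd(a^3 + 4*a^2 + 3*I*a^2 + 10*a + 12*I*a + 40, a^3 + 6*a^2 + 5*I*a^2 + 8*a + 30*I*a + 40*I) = a^2 + a*(4 + 5*I) + 20*I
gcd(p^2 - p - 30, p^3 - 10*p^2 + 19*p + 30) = p - 6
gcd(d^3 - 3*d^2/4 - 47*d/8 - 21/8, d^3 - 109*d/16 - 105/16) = d^2 - 5*d/4 - 21/4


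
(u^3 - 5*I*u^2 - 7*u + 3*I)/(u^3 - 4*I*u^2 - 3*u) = (u - I)/u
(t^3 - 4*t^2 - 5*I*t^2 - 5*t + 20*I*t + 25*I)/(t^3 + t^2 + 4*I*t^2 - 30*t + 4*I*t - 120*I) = (t^2 + t*(1 - 5*I) - 5*I)/(t^2 + t*(6 + 4*I) + 24*I)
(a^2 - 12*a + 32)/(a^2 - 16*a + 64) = (a - 4)/(a - 8)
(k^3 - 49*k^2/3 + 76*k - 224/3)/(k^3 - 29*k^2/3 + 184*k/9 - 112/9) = 3*(k - 8)/(3*k - 4)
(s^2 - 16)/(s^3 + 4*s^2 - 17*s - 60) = (s + 4)/(s^2 + 8*s + 15)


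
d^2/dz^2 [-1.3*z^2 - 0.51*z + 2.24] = -2.60000000000000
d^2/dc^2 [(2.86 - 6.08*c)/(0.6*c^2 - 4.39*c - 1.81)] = ((1.2*c - 4.39)*(2.4*c - 8.78)*(6.08*c - 2.86) + (21.888*c - 56.8144)*(-0.6*c^2 + 4.39*c + 1.81))/(-0.6*c^2 + 4.39*c + 1.81)^3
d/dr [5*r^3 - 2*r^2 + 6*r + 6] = 15*r^2 - 4*r + 6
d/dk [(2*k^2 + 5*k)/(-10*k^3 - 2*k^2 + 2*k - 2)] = (k*(2*k + 5)*(15*k^2 + 2*k - 1) - (4*k + 5)*(5*k^3 + k^2 - k + 1))/(2*(5*k^3 + k^2 - k + 1)^2)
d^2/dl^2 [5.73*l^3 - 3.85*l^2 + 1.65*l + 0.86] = 34.38*l - 7.7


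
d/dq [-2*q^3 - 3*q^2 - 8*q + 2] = -6*q^2 - 6*q - 8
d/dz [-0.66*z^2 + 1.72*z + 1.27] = 1.72 - 1.32*z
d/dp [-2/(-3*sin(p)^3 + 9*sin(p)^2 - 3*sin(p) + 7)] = 6*(-3*sin(p)^2 + 6*sin(p) - 1)*cos(p)/(3*sin(p)^3 - 9*sin(p)^2 + 3*sin(p) - 7)^2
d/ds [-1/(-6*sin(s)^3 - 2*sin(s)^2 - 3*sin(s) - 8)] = (-4*sin(s) + 9*cos(2*s) - 12)*cos(s)/(6*sin(s)^3 + 2*sin(s)^2 + 3*sin(s) + 8)^2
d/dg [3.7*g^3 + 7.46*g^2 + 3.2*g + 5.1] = 11.1*g^2 + 14.92*g + 3.2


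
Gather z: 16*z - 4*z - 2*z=10*z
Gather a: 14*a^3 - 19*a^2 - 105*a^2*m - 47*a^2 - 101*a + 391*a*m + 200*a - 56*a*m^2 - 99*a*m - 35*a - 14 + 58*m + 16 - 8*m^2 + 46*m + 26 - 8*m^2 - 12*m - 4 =14*a^3 + a^2*(-105*m - 66) + a*(-56*m^2 + 292*m + 64) - 16*m^2 + 92*m + 24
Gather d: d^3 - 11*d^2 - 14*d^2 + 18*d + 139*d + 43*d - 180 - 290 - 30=d^3 - 25*d^2 + 200*d - 500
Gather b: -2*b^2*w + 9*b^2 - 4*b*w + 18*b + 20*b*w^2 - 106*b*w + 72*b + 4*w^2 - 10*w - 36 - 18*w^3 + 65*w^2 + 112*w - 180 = b^2*(9 - 2*w) + b*(20*w^2 - 110*w + 90) - 18*w^3 + 69*w^2 + 102*w - 216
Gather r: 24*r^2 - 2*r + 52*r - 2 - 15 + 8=24*r^2 + 50*r - 9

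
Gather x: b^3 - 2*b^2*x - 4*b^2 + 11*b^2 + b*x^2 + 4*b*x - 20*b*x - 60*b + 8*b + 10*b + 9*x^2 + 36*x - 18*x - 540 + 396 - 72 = b^3 + 7*b^2 - 42*b + x^2*(b + 9) + x*(-2*b^2 - 16*b + 18) - 216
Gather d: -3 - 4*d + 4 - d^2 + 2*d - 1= -d^2 - 2*d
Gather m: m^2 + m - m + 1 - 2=m^2 - 1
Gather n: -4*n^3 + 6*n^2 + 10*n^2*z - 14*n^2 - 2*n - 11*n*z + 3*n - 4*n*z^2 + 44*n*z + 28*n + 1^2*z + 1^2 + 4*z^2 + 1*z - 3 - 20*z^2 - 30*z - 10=-4*n^3 + n^2*(10*z - 8) + n*(-4*z^2 + 33*z + 29) - 16*z^2 - 28*z - 12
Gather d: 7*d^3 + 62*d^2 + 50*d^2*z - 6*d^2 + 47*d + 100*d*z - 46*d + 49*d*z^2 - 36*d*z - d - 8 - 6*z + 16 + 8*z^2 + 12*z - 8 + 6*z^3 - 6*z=7*d^3 + d^2*(50*z + 56) + d*(49*z^2 + 64*z) + 6*z^3 + 8*z^2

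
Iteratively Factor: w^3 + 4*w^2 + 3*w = (w + 1)*(w^2 + 3*w) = w*(w + 1)*(w + 3)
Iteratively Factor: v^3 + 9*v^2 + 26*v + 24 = (v + 4)*(v^2 + 5*v + 6) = (v + 3)*(v + 4)*(v + 2)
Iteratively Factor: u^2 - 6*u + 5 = (u - 1)*(u - 5)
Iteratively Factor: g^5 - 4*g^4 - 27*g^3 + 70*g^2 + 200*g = (g - 5)*(g^4 + g^3 - 22*g^2 - 40*g) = (g - 5)*(g + 4)*(g^3 - 3*g^2 - 10*g) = (g - 5)*(g + 2)*(g + 4)*(g^2 - 5*g) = g*(g - 5)*(g + 2)*(g + 4)*(g - 5)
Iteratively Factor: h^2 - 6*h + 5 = (h - 5)*(h - 1)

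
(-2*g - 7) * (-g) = 2*g^2 + 7*g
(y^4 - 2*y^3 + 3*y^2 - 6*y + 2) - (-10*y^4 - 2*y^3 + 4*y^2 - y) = 11*y^4 - y^2 - 5*y + 2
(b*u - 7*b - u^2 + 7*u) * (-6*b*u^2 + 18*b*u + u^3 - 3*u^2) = -6*b^2*u^3 + 60*b^2*u^2 - 126*b^2*u + 7*b*u^4 - 70*b*u^3 + 147*b*u^2 - u^5 + 10*u^4 - 21*u^3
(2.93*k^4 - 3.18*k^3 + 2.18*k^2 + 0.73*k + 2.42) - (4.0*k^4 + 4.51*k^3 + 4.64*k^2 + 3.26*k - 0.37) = -1.07*k^4 - 7.69*k^3 - 2.46*k^2 - 2.53*k + 2.79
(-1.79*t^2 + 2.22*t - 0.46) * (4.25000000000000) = -7.6075*t^2 + 9.435*t - 1.955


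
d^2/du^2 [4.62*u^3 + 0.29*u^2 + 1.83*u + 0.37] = 27.72*u + 0.58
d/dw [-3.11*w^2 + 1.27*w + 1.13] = 1.27 - 6.22*w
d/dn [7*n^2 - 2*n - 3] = 14*n - 2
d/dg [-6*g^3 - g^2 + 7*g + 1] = -18*g^2 - 2*g + 7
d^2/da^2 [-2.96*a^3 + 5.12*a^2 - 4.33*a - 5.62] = 10.24 - 17.76*a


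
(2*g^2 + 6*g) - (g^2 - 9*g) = g^2 + 15*g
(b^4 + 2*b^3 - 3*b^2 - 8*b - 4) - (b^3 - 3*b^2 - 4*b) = b^4 + b^3 - 4*b - 4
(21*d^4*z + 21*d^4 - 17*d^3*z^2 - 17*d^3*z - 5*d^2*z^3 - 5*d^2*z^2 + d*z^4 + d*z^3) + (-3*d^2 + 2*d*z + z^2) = 21*d^4*z + 21*d^4 - 17*d^3*z^2 - 17*d^3*z - 5*d^2*z^3 - 5*d^2*z^2 - 3*d^2 + d*z^4 + d*z^3 + 2*d*z + z^2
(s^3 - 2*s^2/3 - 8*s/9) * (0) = 0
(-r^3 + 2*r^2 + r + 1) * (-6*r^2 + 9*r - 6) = 6*r^5 - 21*r^4 + 18*r^3 - 9*r^2 + 3*r - 6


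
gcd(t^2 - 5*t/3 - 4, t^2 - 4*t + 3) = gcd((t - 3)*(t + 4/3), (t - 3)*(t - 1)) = t - 3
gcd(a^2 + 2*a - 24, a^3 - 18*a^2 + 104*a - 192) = a - 4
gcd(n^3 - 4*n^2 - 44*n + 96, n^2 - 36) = n + 6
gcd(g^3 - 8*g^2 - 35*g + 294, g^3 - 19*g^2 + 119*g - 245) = g^2 - 14*g + 49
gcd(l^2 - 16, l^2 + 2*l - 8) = l + 4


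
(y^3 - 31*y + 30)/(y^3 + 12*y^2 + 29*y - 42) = (y - 5)/(y + 7)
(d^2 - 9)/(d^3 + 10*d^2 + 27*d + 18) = (d - 3)/(d^2 + 7*d + 6)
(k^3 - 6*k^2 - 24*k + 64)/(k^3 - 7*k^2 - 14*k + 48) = (k + 4)/(k + 3)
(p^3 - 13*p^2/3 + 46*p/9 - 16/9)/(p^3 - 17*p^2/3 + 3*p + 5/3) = (9*p^2 - 30*p + 16)/(3*(3*p^2 - 14*p - 5))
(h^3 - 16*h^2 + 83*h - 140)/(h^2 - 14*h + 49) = (h^2 - 9*h + 20)/(h - 7)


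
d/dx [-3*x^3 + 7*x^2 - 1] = x*(14 - 9*x)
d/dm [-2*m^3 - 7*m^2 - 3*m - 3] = -6*m^2 - 14*m - 3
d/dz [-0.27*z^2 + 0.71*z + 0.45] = 0.71 - 0.54*z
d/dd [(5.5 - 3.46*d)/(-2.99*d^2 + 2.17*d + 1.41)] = (-10.3454*d^2 + 32.89*d - 16.8136)/(8.9401*d^4 - 12.9766*d^3 - 3.7229*d^2 + 6.1194*d + 1.9881)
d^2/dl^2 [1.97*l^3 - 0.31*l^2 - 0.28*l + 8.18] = 11.82*l - 0.62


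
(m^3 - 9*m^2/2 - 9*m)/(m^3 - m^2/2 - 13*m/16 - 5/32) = 16*m*(-2*m^2 + 9*m + 18)/(-32*m^3 + 16*m^2 + 26*m + 5)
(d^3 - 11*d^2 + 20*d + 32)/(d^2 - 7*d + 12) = (d^2 - 7*d - 8)/(d - 3)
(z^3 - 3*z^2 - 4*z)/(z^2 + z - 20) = z*(z + 1)/(z + 5)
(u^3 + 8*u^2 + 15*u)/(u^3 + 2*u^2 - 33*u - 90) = u/(u - 6)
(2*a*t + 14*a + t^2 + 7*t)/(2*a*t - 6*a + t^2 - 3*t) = (t + 7)/(t - 3)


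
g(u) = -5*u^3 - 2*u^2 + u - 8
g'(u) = -15*u^2 - 4*u + 1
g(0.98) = -13.65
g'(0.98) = -17.33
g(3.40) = -224.24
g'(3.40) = -186.00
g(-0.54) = -8.34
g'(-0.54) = -1.21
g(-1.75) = 10.92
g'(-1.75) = -37.94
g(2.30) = -77.12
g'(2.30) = -87.55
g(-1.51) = 3.14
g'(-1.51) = -27.16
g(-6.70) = 1399.34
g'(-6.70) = -645.55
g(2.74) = -123.13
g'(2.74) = -122.57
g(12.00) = -8924.00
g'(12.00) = -2207.00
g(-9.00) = 3466.00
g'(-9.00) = -1178.00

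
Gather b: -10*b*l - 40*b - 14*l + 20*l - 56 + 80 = b*(-10*l - 40) + 6*l + 24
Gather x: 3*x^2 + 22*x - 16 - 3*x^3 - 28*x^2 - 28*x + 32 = -3*x^3 - 25*x^2 - 6*x + 16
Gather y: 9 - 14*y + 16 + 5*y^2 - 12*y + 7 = 5*y^2 - 26*y + 32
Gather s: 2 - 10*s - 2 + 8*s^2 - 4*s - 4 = 8*s^2 - 14*s - 4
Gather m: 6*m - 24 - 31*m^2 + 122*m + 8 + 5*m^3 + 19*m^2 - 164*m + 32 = 5*m^3 - 12*m^2 - 36*m + 16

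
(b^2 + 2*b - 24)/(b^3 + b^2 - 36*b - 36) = (b - 4)/(b^2 - 5*b - 6)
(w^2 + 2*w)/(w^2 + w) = (w + 2)/(w + 1)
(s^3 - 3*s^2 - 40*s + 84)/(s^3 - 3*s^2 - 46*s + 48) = (s^2 - 9*s + 14)/(s^2 - 9*s + 8)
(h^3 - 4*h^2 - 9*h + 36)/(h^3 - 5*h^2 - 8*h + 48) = (h - 3)/(h - 4)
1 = 1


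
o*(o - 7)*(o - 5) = o^3 - 12*o^2 + 35*o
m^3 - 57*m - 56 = (m - 8)*(m + 1)*(m + 7)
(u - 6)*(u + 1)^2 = u^3 - 4*u^2 - 11*u - 6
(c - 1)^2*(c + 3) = c^3 + c^2 - 5*c + 3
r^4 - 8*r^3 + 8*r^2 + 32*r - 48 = (r - 6)*(r - 2)^2*(r + 2)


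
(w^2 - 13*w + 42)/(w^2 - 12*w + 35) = (w - 6)/(w - 5)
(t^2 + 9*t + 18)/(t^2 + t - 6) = (t + 6)/(t - 2)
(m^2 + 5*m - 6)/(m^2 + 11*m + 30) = (m - 1)/(m + 5)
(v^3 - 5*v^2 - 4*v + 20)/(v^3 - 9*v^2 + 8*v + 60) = (v - 2)/(v - 6)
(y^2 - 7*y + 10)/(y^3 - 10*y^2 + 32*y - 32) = (y - 5)/(y^2 - 8*y + 16)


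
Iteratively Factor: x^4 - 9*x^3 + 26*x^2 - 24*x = (x)*(x^3 - 9*x^2 + 26*x - 24) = x*(x - 4)*(x^2 - 5*x + 6) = x*(x - 4)*(x - 3)*(x - 2)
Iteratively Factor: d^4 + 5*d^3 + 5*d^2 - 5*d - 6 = (d - 1)*(d^3 + 6*d^2 + 11*d + 6) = (d - 1)*(d + 2)*(d^2 + 4*d + 3) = (d - 1)*(d + 1)*(d + 2)*(d + 3)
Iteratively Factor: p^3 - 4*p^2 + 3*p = (p)*(p^2 - 4*p + 3) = p*(p - 1)*(p - 3)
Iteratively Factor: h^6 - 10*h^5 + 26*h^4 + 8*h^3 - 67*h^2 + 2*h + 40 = (h - 1)*(h^5 - 9*h^4 + 17*h^3 + 25*h^2 - 42*h - 40) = (h - 5)*(h - 1)*(h^4 - 4*h^3 - 3*h^2 + 10*h + 8) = (h - 5)*(h - 1)*(h + 1)*(h^3 - 5*h^2 + 2*h + 8) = (h - 5)*(h - 1)*(h + 1)^2*(h^2 - 6*h + 8) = (h - 5)*(h - 4)*(h - 1)*(h + 1)^2*(h - 2)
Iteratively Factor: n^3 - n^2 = (n - 1)*(n^2) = n*(n - 1)*(n)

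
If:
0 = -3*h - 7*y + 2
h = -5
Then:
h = -5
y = 17/7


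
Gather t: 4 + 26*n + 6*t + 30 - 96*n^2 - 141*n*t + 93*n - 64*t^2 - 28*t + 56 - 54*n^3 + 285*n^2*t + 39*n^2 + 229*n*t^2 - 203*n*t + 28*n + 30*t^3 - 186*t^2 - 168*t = -54*n^3 - 57*n^2 + 147*n + 30*t^3 + t^2*(229*n - 250) + t*(285*n^2 - 344*n - 190) + 90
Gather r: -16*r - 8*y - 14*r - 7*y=-30*r - 15*y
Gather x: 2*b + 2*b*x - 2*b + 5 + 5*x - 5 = x*(2*b + 5)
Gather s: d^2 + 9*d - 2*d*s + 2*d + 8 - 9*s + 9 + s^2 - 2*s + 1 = d^2 + 11*d + s^2 + s*(-2*d - 11) + 18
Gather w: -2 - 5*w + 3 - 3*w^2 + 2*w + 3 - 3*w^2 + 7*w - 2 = -6*w^2 + 4*w + 2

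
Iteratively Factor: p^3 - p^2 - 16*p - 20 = (p + 2)*(p^2 - 3*p - 10) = (p + 2)^2*(p - 5)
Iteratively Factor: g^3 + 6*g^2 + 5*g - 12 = (g + 3)*(g^2 + 3*g - 4) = (g + 3)*(g + 4)*(g - 1)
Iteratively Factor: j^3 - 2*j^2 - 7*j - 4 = (j - 4)*(j^2 + 2*j + 1) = (j - 4)*(j + 1)*(j + 1)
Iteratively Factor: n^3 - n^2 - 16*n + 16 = (n - 1)*(n^2 - 16) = (n - 1)*(n + 4)*(n - 4)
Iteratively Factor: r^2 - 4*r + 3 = (r - 3)*(r - 1)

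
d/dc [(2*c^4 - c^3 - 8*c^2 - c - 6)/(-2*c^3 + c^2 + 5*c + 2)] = (-4*c^6 + 4*c^5 + 13*c^4 + 2*c^3 - 81*c^2 - 20*c + 28)/(4*c^6 - 4*c^5 - 19*c^4 + 2*c^3 + 29*c^2 + 20*c + 4)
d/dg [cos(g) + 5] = -sin(g)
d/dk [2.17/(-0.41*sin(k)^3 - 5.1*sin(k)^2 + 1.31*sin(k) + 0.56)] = (2.6691*sin(k)^2 + 22.134*sin(k) - 2.8427)*cos(k)/(0.41*sin(k)^3 + 5.1*sin(k)^2 - 1.31*sin(k) - 0.56)^2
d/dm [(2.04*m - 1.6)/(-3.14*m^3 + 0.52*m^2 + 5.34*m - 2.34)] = (12.8112*m^3 - 16.1328*m^2 + 1.664*m + 3.7704)/(9.8596*m^6 - 3.2656*m^5 - 33.2648*m^4 + 20.2488*m^3 + 26.082*m^2 - 24.9912*m + 5.4756)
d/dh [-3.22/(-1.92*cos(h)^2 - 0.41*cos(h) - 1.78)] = (12.3648*cos(h) + 1.3202)*sin(h)/(1.92*cos(h)^2 + 0.41*cos(h) + 1.78)^2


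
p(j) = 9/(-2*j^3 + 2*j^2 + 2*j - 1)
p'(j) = 9*(6*j^2 - 4*j - 2)/(-2*j^3 + 2*j^2 + 2*j - 1)^2 = 18*(3*j^2 - 2*j - 1)/(2*j^3 - 2*j^2 - 2*j + 1)^2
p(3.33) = -0.20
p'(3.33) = 0.22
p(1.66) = -6.83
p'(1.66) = 40.93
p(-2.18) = 0.36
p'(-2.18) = 0.51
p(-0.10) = -7.64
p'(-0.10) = -9.99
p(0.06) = -10.31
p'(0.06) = -26.18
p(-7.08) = 0.01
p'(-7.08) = 0.00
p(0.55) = 24.18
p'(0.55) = -154.90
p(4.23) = -0.08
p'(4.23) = 0.07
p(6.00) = -0.03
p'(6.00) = 0.01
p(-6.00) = 0.02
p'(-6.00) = 0.01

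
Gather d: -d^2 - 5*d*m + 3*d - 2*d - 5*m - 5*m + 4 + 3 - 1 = -d^2 + d*(1 - 5*m) - 10*m + 6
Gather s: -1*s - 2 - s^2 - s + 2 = -s^2 - 2*s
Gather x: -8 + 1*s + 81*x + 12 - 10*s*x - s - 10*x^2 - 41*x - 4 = -10*x^2 + x*(40 - 10*s)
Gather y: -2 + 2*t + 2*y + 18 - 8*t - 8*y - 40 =-6*t - 6*y - 24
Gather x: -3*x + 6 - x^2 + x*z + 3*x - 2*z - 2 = -x^2 + x*z - 2*z + 4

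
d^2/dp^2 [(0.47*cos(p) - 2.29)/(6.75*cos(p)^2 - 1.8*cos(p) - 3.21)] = (-0.0376445711722679*cos(p)^5 + 0.723630111385213*cos(p)^4 - 0.178857100139899*cos(p)^3 - 0.733785898800476*cos(p)^2 + 0.369106525335874*cos(p) - 0.210083880054725)/(0.540640117899593*cos(p)^6 - 0.432512094319675*cos(p)^5 - 0.65597667638484*cos(p)^4 + 0.401114920065357*cos(p)^3 + 0.311953352769679*cos(p)^2 - 0.0978139450442658*cos(p) - 0.058144956220758)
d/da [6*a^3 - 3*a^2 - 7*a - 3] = 18*a^2 - 6*a - 7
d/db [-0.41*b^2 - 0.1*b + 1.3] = -0.82*b - 0.1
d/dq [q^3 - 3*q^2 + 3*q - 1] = 3*q^2 - 6*q + 3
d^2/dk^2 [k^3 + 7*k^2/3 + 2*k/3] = 6*k + 14/3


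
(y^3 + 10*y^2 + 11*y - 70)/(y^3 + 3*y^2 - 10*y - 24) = (y^3 + 10*y^2 + 11*y - 70)/(y^3 + 3*y^2 - 10*y - 24)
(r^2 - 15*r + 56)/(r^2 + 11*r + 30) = (r^2 - 15*r + 56)/(r^2 + 11*r + 30)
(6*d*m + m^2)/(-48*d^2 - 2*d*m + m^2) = -m/(8*d - m)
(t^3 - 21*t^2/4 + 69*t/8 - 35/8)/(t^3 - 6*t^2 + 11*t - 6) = (8*t^2 - 34*t + 35)/(8*(t^2 - 5*t + 6))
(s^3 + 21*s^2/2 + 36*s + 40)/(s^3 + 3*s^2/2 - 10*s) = (2*s^2 + 13*s + 20)/(s*(2*s - 5))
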